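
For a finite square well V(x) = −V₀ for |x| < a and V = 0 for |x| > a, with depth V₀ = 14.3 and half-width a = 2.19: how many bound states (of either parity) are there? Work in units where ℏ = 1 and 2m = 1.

Define the well-strength parameter z₀ = (a/ℏ)√(2mV₀) = 2.19 × √(2·0.5·14.3) = 8.282.
The even/odd transcendental equations gain one root per π/2 in z₀, giving N = 1 + ⌊2z₀/π⌋ = 1 + ⌊5.272⌋ = 6.

N = 6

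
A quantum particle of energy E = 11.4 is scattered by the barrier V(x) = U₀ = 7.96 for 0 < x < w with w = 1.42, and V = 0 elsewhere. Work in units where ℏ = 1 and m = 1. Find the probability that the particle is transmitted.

T = 0.891

E > U₀: inside the barrier k₂ = √(2m(E − U₀))/ℏ = 2.623, k₂w = 3.725.
Matching at both interfaces gives T⁻¹ = 1 + U₀² sin²(k₂w) / [4E(E − U₀)] = 1.122, hence T = 0.891.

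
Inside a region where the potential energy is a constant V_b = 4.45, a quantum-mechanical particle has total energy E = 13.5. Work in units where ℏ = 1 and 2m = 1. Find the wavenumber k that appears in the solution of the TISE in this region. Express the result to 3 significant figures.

k = 3.01

With E > V_b the solution is oscillatory, ψ ∝ e^{±ikx} with k = √(2m(E − V_b))/ℏ.
k = √(2 × 0.5 × 9.05) = 3.008.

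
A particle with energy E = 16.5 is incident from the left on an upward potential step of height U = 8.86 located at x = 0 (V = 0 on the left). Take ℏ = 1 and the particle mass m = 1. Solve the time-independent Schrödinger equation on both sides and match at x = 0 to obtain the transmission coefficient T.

The wavenumbers are k₁ = √(2mE)/ℏ = 5.745 on the left and k₂ = √(2m(E − U))/ℏ = 3.909 on the right.
Matching ψ and ψ′ at x = 0 gives r = (k₁ − k₂)/(k₁ + k₂), so R = r² = 0.03616 and T = 1 − R = 0.9638.

T = 0.964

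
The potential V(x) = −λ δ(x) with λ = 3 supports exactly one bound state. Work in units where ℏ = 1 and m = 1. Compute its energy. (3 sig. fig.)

For x ≠ 0 the bound state is ψ ∝ e^{−κ|x|}; integrating the TISE across the delta gives the cusp condition 2κ = 2mλ/ℏ², so κ = 3.000.
Then E = −ℏ²κ²/(2m) = −mλ²/(2ℏ²) = -4.500.

E = -4.50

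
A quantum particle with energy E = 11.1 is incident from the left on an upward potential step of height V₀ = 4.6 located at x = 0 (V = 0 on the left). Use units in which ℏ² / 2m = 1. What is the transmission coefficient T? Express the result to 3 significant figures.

On each side the TISE gives plane waves with k = √(2m(E − V))/ℏ: k₁ = √(2·½·11.1) = 3.332, k₂ = √(2·½·6.5) = 2.550.
Continuity of ψ and ψ′ at the step yields the reflection amplitude r = (k₁ − k₂)/(k₁ + k₂) = 0.1330; thus R = |r|² = 0.01769, T = 0.9823.

T = 0.982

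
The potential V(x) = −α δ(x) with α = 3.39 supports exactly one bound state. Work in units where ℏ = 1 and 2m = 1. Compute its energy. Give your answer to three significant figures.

E = -2.87

The bound state is ψ(x) = √κ e^{−κ|x|}. The derivative jump ψ'(0⁺) − ψ'(0⁻) = −(2mα/ℏ²)ψ(0) fixes κ = mα/ℏ² = 1.695.
Then E = −ℏ²κ²/(2m) = −mα²/(2ℏ²) = -2.873.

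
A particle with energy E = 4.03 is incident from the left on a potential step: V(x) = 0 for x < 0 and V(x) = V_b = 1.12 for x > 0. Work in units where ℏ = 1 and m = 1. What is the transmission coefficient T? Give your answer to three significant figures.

T = 0.993

On each side the TISE gives plane waves with k = √(2m(E − V))/ℏ: k₁ = √(2·1·4.03) = 2.839, k₂ = √(2·1·2.91) = 2.412.
Continuity of ψ and ψ′ at the step yields the reflection amplitude r = (k₁ − k₂)/(k₁ + k₂) = 0.08122; thus R = |r|² = 0.006597, T = 0.9934.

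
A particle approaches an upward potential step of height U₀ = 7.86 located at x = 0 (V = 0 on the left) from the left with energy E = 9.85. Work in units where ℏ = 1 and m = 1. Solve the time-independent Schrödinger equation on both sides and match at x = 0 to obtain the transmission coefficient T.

On each side the TISE gives plane waves with k = √(2m(E − V))/ℏ: k₁ = √(2·1·9.85) = 4.438, k₂ = √(2·1·1.99) = 1.995.
Matching ψ and ψ′ at x = 0 gives r = (k₁ − k₂)/(k₁ + k₂), so R = r² = 0.1443 and T = 1 − R = 0.8557.

T = 0.856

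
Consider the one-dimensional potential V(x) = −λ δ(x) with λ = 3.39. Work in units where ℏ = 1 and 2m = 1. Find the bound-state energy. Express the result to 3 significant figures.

For x ≠ 0 the bound state is ψ ∝ e^{−κ|x|}; integrating the TISE across the delta gives the cusp condition 2κ = 2mλ/ℏ², so κ = 1.695.
Then E = −ℏ²κ²/(2m) = −mλ²/(2ℏ²) = -2.873.

E = -2.87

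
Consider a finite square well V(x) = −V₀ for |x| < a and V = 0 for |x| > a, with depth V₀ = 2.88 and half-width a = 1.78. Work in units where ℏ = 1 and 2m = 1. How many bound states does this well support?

The dimensionless depth is z₀ = a√(2mV₀)/ℏ = 1.78 × √(2.880) = 3.021.
The even/odd transcendental equations gain one root per π/2 in z₀, giving N = 1 + ⌊2z₀/π⌋ = 1 + ⌊1.923⌋ = 2.

N = 2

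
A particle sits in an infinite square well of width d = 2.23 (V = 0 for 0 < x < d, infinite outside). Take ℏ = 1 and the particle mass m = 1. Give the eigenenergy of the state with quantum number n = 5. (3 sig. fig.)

E = 24.8

Requiring ψ(0) = ψ(d) = 0 quantises k = nπ/d, hence E_n = ℏ²k²/2m = n²π²ℏ²/(2md²).
E_5 = 5² × π² / (2 × 1 × 2.23²) = 24.81.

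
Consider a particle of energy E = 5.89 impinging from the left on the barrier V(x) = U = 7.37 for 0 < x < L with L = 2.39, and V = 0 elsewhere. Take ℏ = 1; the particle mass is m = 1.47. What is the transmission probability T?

T = 0.000120

Since E < U the interior solution is evanescent with decay constant κ = √(2m(U − E))/ℏ = 2.086.
κL = 4.985, sinh(κL) = 73.13.
Matching ψ, ψ′ at both faces gives T = [1 + U² sinh²(κL) / (4E(U − E))]⁻¹ = 1/8332 = 0.000120.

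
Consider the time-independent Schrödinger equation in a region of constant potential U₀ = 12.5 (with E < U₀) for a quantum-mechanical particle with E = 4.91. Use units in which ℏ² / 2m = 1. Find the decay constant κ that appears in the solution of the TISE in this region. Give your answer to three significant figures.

κ = 2.75

Since E < U₀ the TISE in this region is ψ'' = κ²ψ with κ = √(2m(U₀ − E))/ℏ.
κ = √(2 × 0.5 × 7.59) = 2.755.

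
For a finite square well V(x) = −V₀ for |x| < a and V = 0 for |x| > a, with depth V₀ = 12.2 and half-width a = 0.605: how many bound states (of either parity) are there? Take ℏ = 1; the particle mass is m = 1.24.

Define the well-strength parameter z₀ = (a/ℏ)√(2mV₀) = 0.605 × √(2·1.24·12.2) = 3.328.
A new bound state (alternating even/odd) appears each time z₀ passes a multiple of π/2, so N = ⌊2z₀/π⌋ + 1 = ⌊2.119⌋ + 1 = 3.

N = 3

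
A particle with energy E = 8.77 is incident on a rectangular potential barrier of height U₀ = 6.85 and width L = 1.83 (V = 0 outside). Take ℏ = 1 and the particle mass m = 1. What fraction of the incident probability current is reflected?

R = 0.114

Above the barrier the interior wavenumber is k₂ = √(2m(E − U₀))/ℏ = 1.960, giving phase k₂L = 3.586.
T = [1 + U₀² sin²(k₂L) / (4E(E − U₀))]⁻¹ = 1/1.129 = 0.886.
R = 1 − T = 0.114.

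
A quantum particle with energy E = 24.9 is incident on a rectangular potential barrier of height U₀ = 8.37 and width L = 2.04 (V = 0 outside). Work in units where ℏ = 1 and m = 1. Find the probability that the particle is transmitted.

T = 0.977

E > U₀: inside the barrier k₂ = √(2m(E − U₀))/ℏ = 5.750, k₂L = 11.73.
T = [1 + U₀² sin²(k₂L) / (4E(E − U₀))]⁻¹ = 1/1.023 = 0.977.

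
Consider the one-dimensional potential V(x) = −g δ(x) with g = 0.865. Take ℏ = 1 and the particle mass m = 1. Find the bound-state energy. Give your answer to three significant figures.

The bound state is ψ(x) = √κ e^{−κ|x|}. The derivative jump ψ'(0⁺) − ψ'(0⁻) = −(2mg/ℏ²)ψ(0) fixes κ = mg/ℏ² = 0.8650.
Then E = −ℏ²κ²/(2m) = −mg²/(2ℏ²) = -0.3741.

E = -0.374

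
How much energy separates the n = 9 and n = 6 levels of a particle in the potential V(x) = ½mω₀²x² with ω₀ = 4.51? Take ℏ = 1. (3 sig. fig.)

E_n = ℏω₀(n + ½), so ΔE = (9 − 6) ℏω₀ = 3 × 4.51 = 13.53.

ΔE = 13.5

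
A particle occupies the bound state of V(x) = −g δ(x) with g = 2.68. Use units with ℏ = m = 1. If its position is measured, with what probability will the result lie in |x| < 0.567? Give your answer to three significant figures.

P = 0.952

The normalised bound state is ψ = √κ e^{−κ|x|} with κ = mg/ℏ² = 2.680.
P(|x| < d) = ∫_{−d}^{d} κ e^{−2κ|x|} dx = 1 − e^{−2κd} = 1 − e^{−3.039} = 0.9521.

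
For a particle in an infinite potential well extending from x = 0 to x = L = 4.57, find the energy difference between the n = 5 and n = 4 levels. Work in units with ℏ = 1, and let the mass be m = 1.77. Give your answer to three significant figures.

E_n = n²π²ℏ²/(2mL²), so ΔE = (5² − 4²) π²ℏ²/(2mL²).
ΔE = 9 × π² / (2 × 1.77 × 4.57²) = 1.201.

ΔE = 1.20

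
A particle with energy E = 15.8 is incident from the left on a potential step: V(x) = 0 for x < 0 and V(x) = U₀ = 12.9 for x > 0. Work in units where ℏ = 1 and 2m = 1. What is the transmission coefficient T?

On each side the TISE gives plane waves with k = √(2m(E − V))/ℏ: k₁ = √(2·½·15.8) = 3.975, k₂ = √(2·½·2.9) = 1.703.
Continuity of ψ and ψ′ at the step yields the reflection amplitude r = (k₁ − k₂)/(k₁ + k₂) = 0.4001; thus R = |r|² = 0.1601, T = 0.8399.

T = 0.840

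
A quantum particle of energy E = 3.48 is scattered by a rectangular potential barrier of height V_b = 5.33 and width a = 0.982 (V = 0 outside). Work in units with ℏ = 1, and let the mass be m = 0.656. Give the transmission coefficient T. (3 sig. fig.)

T = 0.158

E < V_b: inside the barrier ψ ∝ e^{±κx} with κ = √(2m(V_b − E))/ℏ = 1.558.
κa = 1.530, sinh(κa) = 2.201.
Matching ψ, ψ′ at both faces gives T = [1 + V_b² sinh²(κa) / (4E(V_b − E))]⁻¹ = 1/6.342 = 0.158.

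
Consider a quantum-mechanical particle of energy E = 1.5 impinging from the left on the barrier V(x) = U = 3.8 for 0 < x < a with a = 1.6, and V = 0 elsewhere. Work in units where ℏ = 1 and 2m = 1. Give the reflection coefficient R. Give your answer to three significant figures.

E < U: inside the barrier ψ ∝ e^{±κx} with κ = √(2m(U − E))/ℏ = 1.517.
κa = 2.427, sinh(κa) = 5.616.
The exact tunnelling result is T⁻¹ = 1 + U² sinh²(κa) / [4E(U − E)] = 34.00, so T = 0.0294.
R = 1 − T = 0.971.

R = 0.971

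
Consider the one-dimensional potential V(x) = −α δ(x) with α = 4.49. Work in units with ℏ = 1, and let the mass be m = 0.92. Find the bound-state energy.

E = -9.27

The bound state is ψ(x) = √κ e^{−κ|x|}. The derivative jump ψ'(0⁺) − ψ'(0⁻) = −(2mα/ℏ²)ψ(0) fixes κ = mα/ℏ² = 4.131.
Then E = −ℏ²κ²/(2m) = −mα²/(2ℏ²) = -9.274.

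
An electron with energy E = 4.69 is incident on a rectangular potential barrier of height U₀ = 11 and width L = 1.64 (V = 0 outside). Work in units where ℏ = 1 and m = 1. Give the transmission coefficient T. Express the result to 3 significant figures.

Since E < U₀ the interior solution is evanescent with decay constant κ = √(2m(U₀ − E))/ℏ = 3.552.
κL = 5.826, sinh(κL) = 169.5.
The exact tunnelling result is T⁻¹ = 1 + U₀² sinh²(κL) / [4E(U₀ − E)] = 29370, so T = 0.0000340.

T = 0.0000340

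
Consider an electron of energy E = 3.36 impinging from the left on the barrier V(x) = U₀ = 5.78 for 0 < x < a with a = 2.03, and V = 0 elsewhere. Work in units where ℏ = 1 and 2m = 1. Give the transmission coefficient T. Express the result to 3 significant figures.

E < U₀: inside the barrier ψ ∝ e^{±κx} with κ = √(2m(U₀ − E))/ℏ = 1.556.
κa = 3.158, sinh(κa) = 11.74.
The exact tunnelling result is T⁻¹ = 1 + U₀² sinh²(κa) / [4E(U₀ − E)] = 142.6, so T = 0.00701.

T = 0.00701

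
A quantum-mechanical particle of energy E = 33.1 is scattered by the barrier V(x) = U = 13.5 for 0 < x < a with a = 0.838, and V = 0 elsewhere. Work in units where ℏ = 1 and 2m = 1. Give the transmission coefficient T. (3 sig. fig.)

T = 0.980

E > U: inside the barrier k₂ = √(2m(E − U))/ℏ = 4.427, k₂a = 3.710.
T = [1 + U² sin²(k₂a) / (4E(E − U))]⁻¹ = 1/1.020 = 0.980.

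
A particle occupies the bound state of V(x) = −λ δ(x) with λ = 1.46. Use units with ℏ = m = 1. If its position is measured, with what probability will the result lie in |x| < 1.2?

P = 0.970

The normalised bound state is ψ = √κ e^{−κ|x|} with κ = mλ/ℏ² = 1.460.
P(|x| < d) = ∫_{−d}^{d} κ e^{−2κ|x|} dx = 1 − e^{−2κd} = 1 − e^{−3.504} = 0.9699.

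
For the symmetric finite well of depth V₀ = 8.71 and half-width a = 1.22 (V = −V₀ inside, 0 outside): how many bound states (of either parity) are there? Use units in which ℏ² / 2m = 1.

Define the well-strength parameter z₀ = (a/ℏ)√(2mV₀) = 1.22 × √(2·0.5·8.71) = 3.601.
The even/odd transcendental equations gain one root per π/2 in z₀, giving N = 1 + ⌊2z₀/π⌋ = 1 + ⌊2.292⌋ = 3.

N = 3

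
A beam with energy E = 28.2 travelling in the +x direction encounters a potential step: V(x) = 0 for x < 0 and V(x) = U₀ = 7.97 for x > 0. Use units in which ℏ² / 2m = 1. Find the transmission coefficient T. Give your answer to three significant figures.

T = 0.993

On each side the TISE gives plane waves with k = √(2m(E − V))/ℏ: k₁ = √(2·½·28.2) = 5.310, k₂ = √(2·½·20.23) = 4.498.
Matching ψ and ψ′ at x = 0 gives r = (k₁ − k₂)/(k₁ + k₂), so R = r² = 0.006864 and T = 1 − R = 0.9931.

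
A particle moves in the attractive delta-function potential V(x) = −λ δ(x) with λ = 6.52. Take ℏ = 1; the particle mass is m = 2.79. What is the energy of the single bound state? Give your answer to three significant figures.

For x ≠ 0 the bound state is ψ ∝ e^{−κ|x|}; integrating the TISE across the delta gives the cusp condition 2κ = 2mλ/ℏ², so κ = 18.19.
Then E = −ℏ²κ²/(2m) = −mλ²/(2ℏ²) = -59.30.

E = -59.3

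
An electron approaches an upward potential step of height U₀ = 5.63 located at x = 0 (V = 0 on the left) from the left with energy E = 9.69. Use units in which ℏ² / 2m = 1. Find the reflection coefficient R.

R = 0.0458

On each side the TISE gives plane waves with k = √(2m(E − V))/ℏ: k₁ = √(2·½·9.69) = 3.113, k₂ = √(2·½·4.06) = 2.015.
Continuity of ψ and ψ′ at the step yields the reflection amplitude r = (k₁ − k₂)/(k₁ + k₂) = 0.2141; thus R = |r|² = 0.04584, T = 0.9542.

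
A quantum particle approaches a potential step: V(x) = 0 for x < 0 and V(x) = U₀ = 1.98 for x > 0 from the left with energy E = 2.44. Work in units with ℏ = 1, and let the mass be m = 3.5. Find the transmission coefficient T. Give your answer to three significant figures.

On each side the TISE gives plane waves with k = √(2m(E − V))/ℏ: k₁ = √(2·3.5·2.44) = 4.133, k₂ = √(2·3.5·0.46) = 1.794.
Matching ψ and ψ′ at x = 0 gives r = (k₁ − k₂)/(k₁ + k₂), so R = r² = 0.1556 and T = 1 − R = 0.8444.

T = 0.844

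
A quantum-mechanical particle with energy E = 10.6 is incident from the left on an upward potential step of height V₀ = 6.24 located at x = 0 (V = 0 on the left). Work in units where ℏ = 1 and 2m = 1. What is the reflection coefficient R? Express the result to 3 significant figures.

The wavenumbers are k₁ = √(2mE)/ℏ = 3.256 on the left and k₂ = √(2m(E − V₀))/ℏ = 2.088 on the right.
Continuity of ψ and ψ′ at the step yields the reflection amplitude r = (k₁ − k₂)/(k₁ + k₂) = 0.2185; thus R = |r|² = 0.04775, T = 0.9523.

R = 0.0477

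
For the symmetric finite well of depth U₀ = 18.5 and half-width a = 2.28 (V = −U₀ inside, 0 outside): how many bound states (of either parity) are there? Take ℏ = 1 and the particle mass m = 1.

Define the well-strength parameter z₀ = (a/ℏ)√(2mU₀) = 2.28 × √(2·1·18.5) = 13.87.
The even/odd transcendental equations gain one root per π/2 in z₀, giving N = 1 + ⌊2z₀/π⌋ = 1 + ⌊8.829⌋ = 9.

N = 9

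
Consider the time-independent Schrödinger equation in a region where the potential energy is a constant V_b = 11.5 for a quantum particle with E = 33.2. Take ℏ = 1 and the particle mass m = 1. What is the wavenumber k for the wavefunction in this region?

With E > V_b the solution is oscillatory, ψ ∝ e^{±ikx} with k = √(2m(E − V_b))/ℏ.
k = √(2 × 1 × 21.7) = 6.588.

k = 6.59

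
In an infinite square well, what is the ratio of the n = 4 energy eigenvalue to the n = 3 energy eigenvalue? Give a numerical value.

1.77778

Since E_n ∝ n², the ratio is (4/3)² = 1.77778.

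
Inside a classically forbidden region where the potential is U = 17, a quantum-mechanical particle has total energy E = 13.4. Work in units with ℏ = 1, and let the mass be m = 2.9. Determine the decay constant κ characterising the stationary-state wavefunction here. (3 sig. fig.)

Since E < U the TISE in this region is ψ'' = κ²ψ with κ = √(2m(U − E))/ℏ.
κ = √(2 × 2.9 × 3.6) = 4.569.

κ = 4.57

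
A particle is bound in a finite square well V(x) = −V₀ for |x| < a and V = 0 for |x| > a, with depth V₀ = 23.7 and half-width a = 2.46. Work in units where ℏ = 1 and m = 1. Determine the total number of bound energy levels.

The dimensionless depth is z₀ = a√(2mV₀)/ℏ = 2.46 × √(47.40) = 16.94.
A new bound state (alternating even/odd) appears each time z₀ passes a multiple of π/2, so N = ⌊2z₀/π⌋ + 1 = ⌊10.78⌋ + 1 = 11.

N = 11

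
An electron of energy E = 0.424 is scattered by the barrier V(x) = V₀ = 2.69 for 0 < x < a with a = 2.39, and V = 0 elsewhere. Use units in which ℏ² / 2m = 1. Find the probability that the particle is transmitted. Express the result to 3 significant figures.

T = 0.00159

E < V₀: inside the barrier ψ ∝ e^{±κx} with κ = √(2m(V₀ − E))/ℏ = 1.505.
κa = 3.598, sinh(κa) = 18.24.
The exact tunnelling result is T⁻¹ = 1 + V₀² sinh²(κa) / [4E(V₀ − E)] = 627.7, so T = 0.00159.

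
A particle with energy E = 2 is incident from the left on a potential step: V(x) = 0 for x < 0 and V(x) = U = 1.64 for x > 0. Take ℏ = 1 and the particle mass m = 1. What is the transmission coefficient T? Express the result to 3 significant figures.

The wavenumbers are k₁ = √(2mE)/ℏ = 2.000 on the left and k₂ = √(2m(E − U))/ℏ = 0.8485 on the right.
Continuity of ψ and ψ′ at the step yields the reflection amplitude r = (k₁ − k₂)/(k₁ + k₂) = 0.4042; thus R = |r|² = 0.1634, T = 0.8366.

T = 0.837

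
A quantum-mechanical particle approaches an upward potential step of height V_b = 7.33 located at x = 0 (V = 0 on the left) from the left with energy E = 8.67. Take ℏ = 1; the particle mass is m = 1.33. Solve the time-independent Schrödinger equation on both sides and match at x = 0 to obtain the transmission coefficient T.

T = 0.810

The wavenumbers are k₁ = √(2mE)/ℏ = 4.802 on the left and k₂ = √(2m(E − V_b))/ℏ = 1.888 on the right.
Continuity of ψ and ψ′ at the step yields the reflection amplitude r = (k₁ − k₂)/(k₁ + k₂) = 0.4356; thus R = |r|² = 0.1898, T = 0.8102.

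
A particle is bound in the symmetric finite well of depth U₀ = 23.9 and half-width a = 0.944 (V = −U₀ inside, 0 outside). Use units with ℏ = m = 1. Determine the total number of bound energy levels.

Define the well-strength parameter z₀ = (a/ℏ)√(2mU₀) = 0.944 × √(2·1·23.9) = 6.527.
The even/odd transcendental equations gain one root per π/2 in z₀, giving N = 1 + ⌊2z₀/π⌋ = 1 + ⌊4.155⌋ = 5.

N = 5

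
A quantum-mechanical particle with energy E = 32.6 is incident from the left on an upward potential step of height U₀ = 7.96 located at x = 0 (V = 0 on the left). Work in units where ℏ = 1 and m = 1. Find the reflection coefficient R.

On each side the TISE gives plane waves with k = √(2m(E − V))/ℏ: k₁ = √(2·1·32.6) = 8.075, k₂ = √(2·1·24.64) = 7.020.
Continuity of ψ and ψ′ at the step yields the reflection amplitude r = (k₁ − k₂)/(k₁ + k₂) = 0.06987; thus R = |r|² = 0.004882, T = 0.9951.

R = 0.00488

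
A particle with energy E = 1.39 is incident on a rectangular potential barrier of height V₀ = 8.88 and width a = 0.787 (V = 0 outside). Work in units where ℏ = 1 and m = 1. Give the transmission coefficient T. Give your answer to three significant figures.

E < V₀: inside the barrier ψ ∝ e^{±κx} with κ = √(2m(V₀ − E))/ℏ = 3.870.
κa = 3.046, sinh(κa) = 10.49.
Matching ψ, ψ′ at both faces gives T = [1 + V₀² sinh²(κa) / (4E(V₀ − E))]⁻¹ = 1/209.4 = 0.00477.

T = 0.00477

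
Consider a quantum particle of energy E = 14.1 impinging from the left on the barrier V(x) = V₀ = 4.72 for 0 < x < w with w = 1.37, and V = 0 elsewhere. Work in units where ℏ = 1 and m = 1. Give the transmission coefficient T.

E > V₀: inside the barrier k₂ = √(2m(E − V₀))/ℏ = 4.331, k₂w = 5.934.
Matching at both interfaces gives T⁻¹ = 1 + V₀² sin²(k₂w) / [4E(E − V₀)] = 1.005, hence T = 0.995.

T = 0.995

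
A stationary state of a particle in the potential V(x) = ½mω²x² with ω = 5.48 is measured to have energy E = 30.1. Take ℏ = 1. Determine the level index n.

E_n = ℏω(n + ½) ⇒ n = E/(ℏω) − ½ = 30.1/5.48 − 0.5 = 4.993 → n = 5.

n = 5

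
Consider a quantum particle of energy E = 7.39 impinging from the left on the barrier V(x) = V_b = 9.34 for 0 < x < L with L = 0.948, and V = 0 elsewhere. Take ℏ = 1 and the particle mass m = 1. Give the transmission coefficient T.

E < V_b: inside the barrier ψ ∝ e^{±κx} with κ = √(2m(V_b − E))/ℏ = 1.975.
κL = 1.872, sinh(κL) = 3.174.
Matching ψ, ψ′ at both faces gives T = [1 + V_b² sinh²(κL) / (4E(V_b − E))]⁻¹ = 1/16.25 = 0.0615.

T = 0.0615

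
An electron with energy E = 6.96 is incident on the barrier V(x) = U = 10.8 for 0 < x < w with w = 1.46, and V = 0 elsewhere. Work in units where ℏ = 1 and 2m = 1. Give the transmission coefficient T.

E < U: inside the barrier ψ ∝ e^{±κx} with κ = √(2m(U − E))/ℏ = 1.960.
κw = 2.861, sinh(κw) = 8.711.
The exact tunnelling result is T⁻¹ = 1 + U² sinh²(κw) / [4E(U − E)] = 83.79, so T = 0.0119.

T = 0.0119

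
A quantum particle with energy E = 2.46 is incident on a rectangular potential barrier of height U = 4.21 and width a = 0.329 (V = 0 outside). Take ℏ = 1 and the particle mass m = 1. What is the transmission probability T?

T = 0.694

Since E < U the interior solution is evanescent with decay constant κ = √(2m(U − E))/ℏ = 1.871.
κa = 0.6155, sinh(κa) = 0.6551.
The exact tunnelling result is T⁻¹ = 1 + U² sinh²(κa) / [4E(U − E)] = 1.442, so T = 0.694.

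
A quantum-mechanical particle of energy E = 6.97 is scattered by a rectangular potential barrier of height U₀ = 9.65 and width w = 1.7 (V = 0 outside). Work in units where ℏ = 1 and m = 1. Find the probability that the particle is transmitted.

Since E < U₀ the interior solution is evanescent with decay constant κ = √(2m(U₀ − E))/ℏ = 2.315.
κw = 3.936, sinh(κw) = 25.59.
The exact tunnelling result is T⁻¹ = 1 + U₀² sinh²(κw) / [4E(U₀ − E)] = 817.2, so T = 0.00122.

T = 0.00122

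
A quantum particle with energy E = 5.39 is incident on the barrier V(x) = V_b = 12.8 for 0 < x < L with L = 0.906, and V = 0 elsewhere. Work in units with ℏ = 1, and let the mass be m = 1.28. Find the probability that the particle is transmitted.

Since E < V_b the interior solution is evanescent with decay constant κ = √(2m(V_b − E))/ℏ = 4.355.
κL = 3.946, sinh(κL) = 25.85.
The exact tunnelling result is T⁻¹ = 1 + V_b² sinh²(κL) / [4E(V_b − E)] = 686.5, so T = 0.00146.

T = 0.00146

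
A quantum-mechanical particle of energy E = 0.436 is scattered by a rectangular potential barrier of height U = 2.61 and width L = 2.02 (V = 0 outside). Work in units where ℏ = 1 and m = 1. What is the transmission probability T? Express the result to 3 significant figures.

E < U: inside the barrier ψ ∝ e^{±κx} with κ = √(2m(U − E))/ℏ = 2.085.
κL = 4.212, sinh(κL) = 33.74.
The exact tunnelling result is T⁻¹ = 1 + U² sinh²(κL) / [4E(U − E)] = 2046, so T = 0.000489.

T = 0.000489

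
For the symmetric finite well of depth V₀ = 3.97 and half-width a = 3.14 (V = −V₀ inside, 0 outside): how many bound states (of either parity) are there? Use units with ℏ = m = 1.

The dimensionless depth is z₀ = a√(2mV₀)/ℏ = 3.14 × √(7.940) = 8.848.
A new bound state (alternating even/odd) appears each time z₀ passes a multiple of π/2, so N = ⌊2z₀/π⌋ + 1 = ⌊5.633⌋ + 1 = 6.

N = 6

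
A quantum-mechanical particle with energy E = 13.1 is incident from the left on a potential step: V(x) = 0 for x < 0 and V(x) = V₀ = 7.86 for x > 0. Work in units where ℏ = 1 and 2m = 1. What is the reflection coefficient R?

On each side the TISE gives plane waves with k = √(2m(E − V))/ℏ: k₁ = √(2·½·13.1) = 3.619, k₂ = √(2·½·5.24) = 2.289.
Matching ψ and ψ′ at x = 0 gives r = (k₁ − k₂)/(k₁ + k₂), so R = r² = 0.05069 and T = 1 − R = 0.9493.

R = 0.0507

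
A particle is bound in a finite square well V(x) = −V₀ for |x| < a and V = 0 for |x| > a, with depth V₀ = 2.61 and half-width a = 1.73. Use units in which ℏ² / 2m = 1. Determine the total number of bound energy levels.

N = 2

The dimensionless depth is z₀ = a√(2mV₀)/ℏ = 1.73 × √(2.610) = 2.795.
The even/odd transcendental equations gain one root per π/2 in z₀, giving N = 1 + ⌊2z₀/π⌋ = 1 + ⌊1.779⌋ = 2.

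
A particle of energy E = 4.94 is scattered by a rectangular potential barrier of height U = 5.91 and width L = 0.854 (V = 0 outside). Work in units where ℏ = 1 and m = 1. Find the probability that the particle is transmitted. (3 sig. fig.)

Since E < U the interior solution is evanescent with decay constant κ = √(2m(U − E))/ℏ = 1.393.
κL = 1.189, sinh(κL) = 1.491.
The exact tunnelling result is T⁻¹ = 1 + U² sinh²(κL) / [4E(U − E)] = 5.048, so T = 0.198.

T = 0.198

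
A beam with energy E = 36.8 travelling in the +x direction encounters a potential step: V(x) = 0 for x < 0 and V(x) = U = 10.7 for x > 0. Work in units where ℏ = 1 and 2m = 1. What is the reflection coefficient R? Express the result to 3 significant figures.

R = 0.00734

The wavenumbers are k₁ = √(2mE)/ℏ = 6.066 on the left and k₂ = √(2m(E − U))/ℏ = 5.109 on the right.
Matching ψ and ψ′ at x = 0 gives r = (k₁ − k₂)/(k₁ + k₂), so R = r² = 0.007341 and T = 1 − R = 0.9927.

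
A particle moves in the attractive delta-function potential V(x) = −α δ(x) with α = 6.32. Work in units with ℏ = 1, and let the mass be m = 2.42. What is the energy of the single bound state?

E = -48.3

For x ≠ 0 the bound state is ψ ∝ e^{−κ|x|}; integrating the TISE across the delta gives the cusp condition 2κ = 2mα/ℏ², so κ = 15.29.
Then E = −ℏ²κ²/(2m) = −mα²/(2ℏ²) = -48.33.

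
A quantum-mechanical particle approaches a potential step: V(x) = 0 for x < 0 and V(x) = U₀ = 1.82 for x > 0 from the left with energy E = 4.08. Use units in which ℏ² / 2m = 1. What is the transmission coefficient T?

T = 0.979

The wavenumbers are k₁ = √(2mE)/ℏ = 2.020 on the left and k₂ = √(2m(E − U₀))/ℏ = 1.503 on the right.
Matching ψ and ψ′ at x = 0 gives r = (k₁ − k₂)/(k₁ + k₂), so R = r² = 0.02150 and T = 1 − R = 0.9785.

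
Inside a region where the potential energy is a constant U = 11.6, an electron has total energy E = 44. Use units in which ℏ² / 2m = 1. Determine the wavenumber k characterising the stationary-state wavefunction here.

k = 5.69

With E > U the solution is oscillatory, ψ ∝ e^{±ikx} with k = √(2m(E − U))/ℏ.
k = √(2 × 0.5 × 32.4) = 5.692.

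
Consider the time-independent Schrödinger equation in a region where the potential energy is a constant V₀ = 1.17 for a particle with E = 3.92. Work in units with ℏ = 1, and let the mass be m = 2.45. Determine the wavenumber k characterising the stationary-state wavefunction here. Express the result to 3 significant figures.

k = 3.67

With E > V₀ the solution is oscillatory, ψ ∝ e^{±ikx} with k = √(2m(E − V₀))/ℏ.
k = √(2 × 2.45 × 2.75) = 3.671.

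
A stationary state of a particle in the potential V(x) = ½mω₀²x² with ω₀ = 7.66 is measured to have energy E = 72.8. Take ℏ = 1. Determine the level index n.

n = 9

E_n = ℏω₀(n + ½) ⇒ n = E/(ℏω₀) − ½ = 72.8/7.66 − 0.5 = 9.004 → n = 9.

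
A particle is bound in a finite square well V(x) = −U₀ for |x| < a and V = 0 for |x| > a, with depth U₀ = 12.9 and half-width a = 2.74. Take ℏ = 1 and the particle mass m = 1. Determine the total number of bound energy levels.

N = 9

Define the well-strength parameter z₀ = (a/ℏ)√(2mU₀) = 2.74 × √(2·1·12.9) = 13.92.
The even/odd transcendental equations gain one root per π/2 in z₀, giving N = 1 + ⌊2z₀/π⌋ = 1 + ⌊8.860⌋ = 9.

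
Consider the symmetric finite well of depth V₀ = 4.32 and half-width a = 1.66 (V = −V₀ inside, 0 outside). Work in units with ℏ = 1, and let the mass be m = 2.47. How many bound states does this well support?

Define the well-strength parameter z₀ = (a/ℏ)√(2mV₀) = 1.66 × √(2·2.47·4.32) = 7.669.
The even/odd transcendental equations gain one root per π/2 in z₀, giving N = 1 + ⌊2z₀/π⌋ = 1 + ⌊4.882⌋ = 5.

N = 5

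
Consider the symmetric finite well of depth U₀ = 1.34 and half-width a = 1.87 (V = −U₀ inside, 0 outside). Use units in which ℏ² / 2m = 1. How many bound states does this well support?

N = 2

Define the well-strength parameter z₀ = (a/ℏ)√(2mU₀) = 1.87 × √(2·0.5·1.34) = 2.165.
The even/odd transcendental equations gain one root per π/2 in z₀, giving N = 1 + ⌊2z₀/π⌋ = 1 + ⌊1.378⌋ = 2.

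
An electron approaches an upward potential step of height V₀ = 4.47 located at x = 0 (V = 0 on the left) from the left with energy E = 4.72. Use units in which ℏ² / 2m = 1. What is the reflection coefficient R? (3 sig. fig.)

The wavenumbers are k₁ = √(2mE)/ℏ = 2.173 on the left and k₂ = √(2m(E − V₀))/ℏ = 0.5000 on the right.
Continuity of ψ and ψ′ at the step yields the reflection amplitude r = (k₁ − k₂)/(k₁ + k₂) = 0.6258; thus R = |r|² = 0.3917, T = 0.6083.

R = 0.392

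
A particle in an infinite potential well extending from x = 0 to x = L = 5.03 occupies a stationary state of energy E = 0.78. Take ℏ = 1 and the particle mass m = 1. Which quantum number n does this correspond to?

For an infinite well E_n = n²π²ℏ²/(2mL²), so n = (L/πℏ)√(2mE).
n = (5.03/π) × √(2 × 1 × 0.78) = 2.000 → n = 2.

n = 2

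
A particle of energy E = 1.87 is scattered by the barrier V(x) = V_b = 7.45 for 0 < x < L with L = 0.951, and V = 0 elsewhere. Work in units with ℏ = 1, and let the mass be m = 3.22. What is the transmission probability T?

T = 0.0000336

Since E < V_b the interior solution is evanescent with decay constant κ = √(2m(V_b − E))/ℏ = 5.995.
κL = 5.701, sinh(κL) = 149.6.
Matching ψ, ψ′ at both faces gives T = [1 + V_b² sinh²(κL) / (4E(V_b − E))]⁻¹ = 1/29750 = 0.0000336.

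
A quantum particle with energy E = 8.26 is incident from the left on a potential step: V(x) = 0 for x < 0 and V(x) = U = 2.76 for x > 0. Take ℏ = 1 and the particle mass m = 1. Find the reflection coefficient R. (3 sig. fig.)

R = 0.0103

On each side the TISE gives plane waves with k = √(2m(E − V))/ℏ: k₁ = √(2·1·8.26) = 4.064, k₂ = √(2·1·5.5) = 3.317.
Matching ψ and ψ′ at x = 0 gives r = (k₁ − k₂)/(k₁ + k₂), so R = r² = 0.01027 and T = 1 − R = 0.9897.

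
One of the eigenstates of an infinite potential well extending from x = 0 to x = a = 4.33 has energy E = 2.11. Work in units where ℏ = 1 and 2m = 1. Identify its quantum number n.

n = 2

From E_n = n²π²ℏ²/(2ma²) invert to n = √(2ma²E)/(πℏ).
n = (4.33/π) × √(2 × 0.5 × 2.11) = 2.002 → n = 2.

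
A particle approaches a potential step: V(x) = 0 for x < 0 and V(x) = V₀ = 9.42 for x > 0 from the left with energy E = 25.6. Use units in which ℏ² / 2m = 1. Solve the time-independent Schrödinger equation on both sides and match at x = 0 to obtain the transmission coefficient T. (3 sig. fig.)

The wavenumbers are k₁ = √(2mE)/ℏ = 5.060 on the left and k₂ = √(2m(E − V₀))/ℏ = 4.022 on the right.
Matching ψ and ψ′ at x = 0 gives r = (k₁ − k₂)/(k₁ + k₂), so R = r² = 0.01304 and T = 1 − R = 0.9870.

T = 0.987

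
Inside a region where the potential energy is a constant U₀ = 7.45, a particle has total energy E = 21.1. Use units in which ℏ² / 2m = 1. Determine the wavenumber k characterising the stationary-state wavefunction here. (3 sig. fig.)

k = 3.69

With E > U₀ the solution is oscillatory, ψ ∝ e^{±ikx} with k = √(2m(E − U₀))/ℏ.
k = √(2 × 0.5 × 13.65) = 3.695.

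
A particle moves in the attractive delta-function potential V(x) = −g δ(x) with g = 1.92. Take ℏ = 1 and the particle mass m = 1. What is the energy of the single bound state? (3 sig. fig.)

E = -1.84

For x ≠ 0 the bound state is ψ ∝ e^{−κ|x|}; integrating the TISE across the delta gives the cusp condition 2κ = 2mg/ℏ², so κ = 1.920.
Then E = −ℏ²κ²/(2m) = −mg²/(2ℏ²) = -1.843.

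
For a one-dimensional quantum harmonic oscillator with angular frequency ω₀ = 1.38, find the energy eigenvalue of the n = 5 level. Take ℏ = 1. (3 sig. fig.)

The oscillator eigenvalues are E_n = ℏω₀(n + ½), so E_5 = 1.38 × 5.5 = 7.590.

E = 7.59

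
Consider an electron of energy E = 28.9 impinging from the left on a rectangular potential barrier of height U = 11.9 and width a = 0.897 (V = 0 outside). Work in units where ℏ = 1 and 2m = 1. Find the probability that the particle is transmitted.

E > U: inside the barrier k₂ = √(2m(E − U))/ℏ = 4.123, k₂a = 3.698.
T = [1 + U² sin²(k₂a) / (4E(E − U))]⁻¹ = 1/1.020 = 0.980.

T = 0.980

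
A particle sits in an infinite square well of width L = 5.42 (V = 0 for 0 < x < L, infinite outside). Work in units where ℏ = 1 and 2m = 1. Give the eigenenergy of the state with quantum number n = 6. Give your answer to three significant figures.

E = 12.1

The infinite-well eigenfunctions ψ_n = √(2/L) sin(nπx/L) vanish at both walls, giving E_n = n²π²ℏ²/(2mL²).
E_6 = 6² × π² / (2 × 0.5 × 5.42²) = 12.09.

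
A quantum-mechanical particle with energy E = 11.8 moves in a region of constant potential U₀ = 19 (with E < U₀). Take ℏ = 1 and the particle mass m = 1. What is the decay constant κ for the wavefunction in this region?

Since E < U₀ the TISE in this region is ψ'' = κ²ψ with κ = √(2m(U₀ − E))/ℏ.
κ = √(2 × 1 × 7.2) = 3.795.

κ = 3.79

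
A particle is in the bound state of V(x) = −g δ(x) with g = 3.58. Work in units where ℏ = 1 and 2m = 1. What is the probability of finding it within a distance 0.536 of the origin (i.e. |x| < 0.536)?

P = 0.853

The normalised bound state is ψ = √κ e^{−κ|x|} with κ = mg/ℏ² = 1.790.
P(|x| < d) = ∫_{−d}^{d} κ e^{−2κ|x|} dx = 1 − e^{−2κd} = 1 − e^{−1.919} = 0.8532.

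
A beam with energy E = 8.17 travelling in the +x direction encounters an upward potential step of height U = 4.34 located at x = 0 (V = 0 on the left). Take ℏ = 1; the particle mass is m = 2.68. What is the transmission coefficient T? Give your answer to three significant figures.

The wavenumbers are k₁ = √(2mE)/ℏ = 6.617 on the left and k₂ = √(2m(E − U))/ℏ = 4.531 on the right.
Matching ψ and ψ′ at x = 0 gives r = (k₁ − k₂)/(k₁ + k₂), so R = r² = 0.03503 and T = 1 − R = 0.9650.

T = 0.965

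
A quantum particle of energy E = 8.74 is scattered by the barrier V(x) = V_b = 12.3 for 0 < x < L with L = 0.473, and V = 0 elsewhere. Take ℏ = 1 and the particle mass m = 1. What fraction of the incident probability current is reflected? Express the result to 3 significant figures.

E < V_b: inside the barrier ψ ∝ e^{±κx} with κ = √(2m(V_b − E))/ℏ = 2.668.
κL = 1.262, sinh(κL) = 1.625.
The exact tunnelling result is T⁻¹ = 1 + V_b² sinh²(κL) / [4E(V_b − E)] = 4.210, so T = 0.238.
R = 1 − T = 0.762.

R = 0.762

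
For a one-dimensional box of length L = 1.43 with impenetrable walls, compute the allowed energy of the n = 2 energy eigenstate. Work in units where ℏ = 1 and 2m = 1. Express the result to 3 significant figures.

E = 19.3

Requiring ψ(0) = ψ(L) = 0 quantises k = nπ/L, hence E_n = ℏ²k²/2m = n²π²ℏ²/(2mL²).
E_2 = 2² × π² / (2 × 0.5 × 1.43²) = 19.31.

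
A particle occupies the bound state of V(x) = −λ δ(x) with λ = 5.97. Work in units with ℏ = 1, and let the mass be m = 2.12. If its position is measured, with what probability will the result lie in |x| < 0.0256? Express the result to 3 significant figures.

The normalised bound state is ψ = √κ e^{−κ|x|} with κ = mλ/ℏ² = 12.66.
P(|x| < d) = ∫_{−d}^{d} κ e^{−2κ|x|} dx = 1 − e^{−2κd} = 1 − e^{−0.6480} = 0.4769.

P = 0.477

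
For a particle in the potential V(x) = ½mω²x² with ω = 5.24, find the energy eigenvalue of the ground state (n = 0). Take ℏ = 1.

E = 2.62

The oscillator eigenvalues are E_n = ℏω(n + ½), so E_0 = 5.24 × 0.5 = 2.620.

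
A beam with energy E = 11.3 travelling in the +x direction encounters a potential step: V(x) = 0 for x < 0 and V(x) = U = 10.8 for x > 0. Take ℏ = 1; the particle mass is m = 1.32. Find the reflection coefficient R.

R = 0.426

The wavenumbers are k₁ = √(2mE)/ℏ = 5.462 on the left and k₂ = √(2m(E − U))/ℏ = 1.149 on the right.
Continuity of ψ and ψ′ at the step yields the reflection amplitude r = (k₁ − k₂)/(k₁ + k₂) = 0.6524; thus R = |r|² = 0.4256, T = 0.5744.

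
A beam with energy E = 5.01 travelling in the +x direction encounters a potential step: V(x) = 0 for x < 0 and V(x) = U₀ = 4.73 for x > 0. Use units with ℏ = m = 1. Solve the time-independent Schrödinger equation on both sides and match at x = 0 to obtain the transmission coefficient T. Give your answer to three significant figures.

The wavenumbers are k₁ = √(2mE)/ℏ = 3.165 on the left and k₂ = √(2m(E − U₀))/ℏ = 0.7483 on the right.
Continuity of ψ and ψ′ at the step yields the reflection amplitude r = (k₁ − k₂)/(k₁ + k₂) = 0.6176; thus R = |r|² = 0.3814, T = 0.6186.

T = 0.619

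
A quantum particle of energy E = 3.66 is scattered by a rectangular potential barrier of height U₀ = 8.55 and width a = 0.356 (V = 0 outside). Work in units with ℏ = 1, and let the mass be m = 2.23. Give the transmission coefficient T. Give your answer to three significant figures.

E < U₀: inside the barrier ψ ∝ e^{±κx} with κ = √(2m(U₀ − E))/ℏ = 4.670.
κa = 1.663, sinh(κa) = 2.542.
Matching ψ, ψ′ at both faces gives T = [1 + U₀² sinh²(κa) / (4E(U₀ − E))]⁻¹ = 1/7.596 = 0.132.

T = 0.132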